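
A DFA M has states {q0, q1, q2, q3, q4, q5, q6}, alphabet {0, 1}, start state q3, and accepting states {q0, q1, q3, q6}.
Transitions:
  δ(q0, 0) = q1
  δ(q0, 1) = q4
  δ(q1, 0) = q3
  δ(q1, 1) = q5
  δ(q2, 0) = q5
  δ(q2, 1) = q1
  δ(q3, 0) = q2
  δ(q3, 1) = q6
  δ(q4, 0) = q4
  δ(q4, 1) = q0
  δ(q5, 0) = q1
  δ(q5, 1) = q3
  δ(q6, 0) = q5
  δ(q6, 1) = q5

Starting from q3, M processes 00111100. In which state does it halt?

q3 --0--> q2
q2 --0--> q5
q5 --1--> q3
q3 --1--> q6
q6 --1--> q5
q5 --1--> q3
q3 --0--> q2
q2 --0--> q5

q5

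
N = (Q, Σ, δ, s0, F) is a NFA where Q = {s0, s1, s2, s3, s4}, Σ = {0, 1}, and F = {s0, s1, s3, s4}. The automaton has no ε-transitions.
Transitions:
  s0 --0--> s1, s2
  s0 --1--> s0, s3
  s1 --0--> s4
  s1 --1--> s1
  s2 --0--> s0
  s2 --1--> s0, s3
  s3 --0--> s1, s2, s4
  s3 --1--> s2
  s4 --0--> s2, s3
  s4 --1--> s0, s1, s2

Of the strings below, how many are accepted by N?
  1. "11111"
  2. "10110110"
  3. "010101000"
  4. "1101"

"11111": accepted
"10110110": accepted
"010101000": accepted
"1101": accepted

4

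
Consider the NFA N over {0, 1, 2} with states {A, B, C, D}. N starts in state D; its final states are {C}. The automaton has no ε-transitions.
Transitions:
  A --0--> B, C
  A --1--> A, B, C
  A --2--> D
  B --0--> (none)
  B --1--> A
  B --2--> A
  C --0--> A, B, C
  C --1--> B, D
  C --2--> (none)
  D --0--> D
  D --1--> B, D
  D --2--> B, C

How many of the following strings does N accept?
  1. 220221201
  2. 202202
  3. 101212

3

220221201: accepted
202202: accepted
101212: accepted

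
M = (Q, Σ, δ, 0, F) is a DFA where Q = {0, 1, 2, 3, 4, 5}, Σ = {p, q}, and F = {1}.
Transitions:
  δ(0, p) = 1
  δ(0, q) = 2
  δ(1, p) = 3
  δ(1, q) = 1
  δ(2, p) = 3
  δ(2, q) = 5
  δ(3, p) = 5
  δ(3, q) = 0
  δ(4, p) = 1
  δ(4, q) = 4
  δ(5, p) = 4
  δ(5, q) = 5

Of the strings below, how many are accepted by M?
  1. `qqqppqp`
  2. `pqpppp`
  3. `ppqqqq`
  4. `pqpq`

1

`qqqppqp`: rejected
`pqpppp`: accepted
`ppqqqq`: rejected
`pqpq`: rejected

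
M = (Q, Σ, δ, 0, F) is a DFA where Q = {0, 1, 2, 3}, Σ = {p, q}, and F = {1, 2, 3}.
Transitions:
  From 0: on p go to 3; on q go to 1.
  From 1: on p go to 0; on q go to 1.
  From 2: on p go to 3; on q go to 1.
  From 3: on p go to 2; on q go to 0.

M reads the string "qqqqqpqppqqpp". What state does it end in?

3

0 --q--> 1
1 --q--> 1
1 --q--> 1
1 --q--> 1
1 --q--> 1
1 --p--> 0
0 --q--> 1
1 --p--> 0
0 --p--> 3
3 --q--> 0
0 --q--> 1
1 --p--> 0
0 --p--> 3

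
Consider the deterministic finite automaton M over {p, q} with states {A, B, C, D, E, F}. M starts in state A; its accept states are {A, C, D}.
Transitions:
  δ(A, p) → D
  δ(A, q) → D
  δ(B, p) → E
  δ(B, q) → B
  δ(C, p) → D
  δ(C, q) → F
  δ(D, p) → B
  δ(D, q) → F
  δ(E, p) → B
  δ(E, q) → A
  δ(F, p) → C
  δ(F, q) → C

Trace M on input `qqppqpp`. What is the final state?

A --q--> D
D --q--> F
F --p--> C
C --p--> D
D --q--> F
F --p--> C
C --p--> D

D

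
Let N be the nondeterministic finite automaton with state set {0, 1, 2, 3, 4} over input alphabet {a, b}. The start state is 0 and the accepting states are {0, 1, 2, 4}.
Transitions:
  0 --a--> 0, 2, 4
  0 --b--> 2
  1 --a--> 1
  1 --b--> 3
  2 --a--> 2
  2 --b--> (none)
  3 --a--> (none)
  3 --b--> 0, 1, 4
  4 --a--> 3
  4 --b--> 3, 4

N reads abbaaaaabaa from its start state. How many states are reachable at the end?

5

Start: {0}
read a: {0, 2, 4}
read b: {2, 3, 4}
read b: {0, 1, 3, 4}
read a: {0, 1, 2, 3, 4}
read a: {0, 1, 2, 3, 4}
read a: {0, 1, 2, 3, 4}
read a: {0, 1, 2, 3, 4}
read a: {0, 1, 2, 3, 4}
read b: {0, 1, 2, 3, 4}
read a: {0, 1, 2, 3, 4}
read a: {0, 1, 2, 3, 4}
Final reachable set {0, 1, 2, 3, 4} has 5 states.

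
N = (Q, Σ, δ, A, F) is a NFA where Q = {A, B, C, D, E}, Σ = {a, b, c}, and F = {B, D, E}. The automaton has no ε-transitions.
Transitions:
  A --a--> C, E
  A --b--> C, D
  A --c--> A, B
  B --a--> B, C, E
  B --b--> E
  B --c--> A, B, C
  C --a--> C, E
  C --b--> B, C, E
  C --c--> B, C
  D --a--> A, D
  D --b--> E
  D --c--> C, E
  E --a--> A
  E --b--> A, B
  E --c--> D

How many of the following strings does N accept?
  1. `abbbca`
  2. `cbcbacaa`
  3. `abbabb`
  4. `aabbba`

`abbbca`: accepted
`cbcbacaa`: accepted
`abbabb`: accepted
`aabbba`: accepted

4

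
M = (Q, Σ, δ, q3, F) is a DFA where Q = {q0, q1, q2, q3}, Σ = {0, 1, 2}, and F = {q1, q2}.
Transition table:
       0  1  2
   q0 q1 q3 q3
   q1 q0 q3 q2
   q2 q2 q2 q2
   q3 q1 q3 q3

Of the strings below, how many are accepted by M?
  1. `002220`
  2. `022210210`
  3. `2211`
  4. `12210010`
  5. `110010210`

4

`002220`: accepted
`022210210`: accepted
`2211`: rejected
`12210010`: accepted
`110010210`: accepted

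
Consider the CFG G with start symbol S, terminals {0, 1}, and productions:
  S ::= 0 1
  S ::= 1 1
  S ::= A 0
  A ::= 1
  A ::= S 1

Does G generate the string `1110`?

S ⇒ A0 ⇒ S10 ⇒ 1110

yes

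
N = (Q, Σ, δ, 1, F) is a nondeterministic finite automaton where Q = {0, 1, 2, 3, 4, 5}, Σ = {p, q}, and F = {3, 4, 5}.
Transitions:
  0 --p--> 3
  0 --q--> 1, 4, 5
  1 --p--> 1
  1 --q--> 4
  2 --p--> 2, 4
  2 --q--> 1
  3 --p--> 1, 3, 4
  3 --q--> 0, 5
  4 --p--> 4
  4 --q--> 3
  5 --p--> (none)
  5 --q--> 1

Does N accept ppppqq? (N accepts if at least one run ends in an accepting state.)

Start: {1}
read p: {1}
read p: {1}
read p: {1}
read p: {1}
read q: {4}
read q: {3}
Reachable ∩ accepting = {3} — nonempty.

accepted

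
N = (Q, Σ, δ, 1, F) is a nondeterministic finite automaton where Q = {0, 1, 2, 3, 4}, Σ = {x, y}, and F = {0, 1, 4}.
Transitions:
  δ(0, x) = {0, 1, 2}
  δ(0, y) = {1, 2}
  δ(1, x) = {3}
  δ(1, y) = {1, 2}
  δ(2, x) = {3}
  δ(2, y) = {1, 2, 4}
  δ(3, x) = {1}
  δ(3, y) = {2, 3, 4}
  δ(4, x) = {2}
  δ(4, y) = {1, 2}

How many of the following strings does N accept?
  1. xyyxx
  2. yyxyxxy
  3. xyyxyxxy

xyyxx: accepted
yyxyxxy: accepted
xyyxyxxy: accepted

3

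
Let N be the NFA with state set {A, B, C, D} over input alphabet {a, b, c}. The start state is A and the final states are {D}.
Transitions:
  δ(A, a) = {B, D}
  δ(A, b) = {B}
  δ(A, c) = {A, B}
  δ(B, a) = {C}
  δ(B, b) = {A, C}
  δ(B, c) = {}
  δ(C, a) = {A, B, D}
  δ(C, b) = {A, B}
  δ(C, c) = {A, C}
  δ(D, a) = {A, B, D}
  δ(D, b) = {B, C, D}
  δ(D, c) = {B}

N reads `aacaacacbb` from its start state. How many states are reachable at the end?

Start: {A}
read a: {B, D}
read a: {A, B, C, D}
read c: {A, B, C}
read a: {A, B, C, D}
read a: {A, B, C, D}
read c: {A, B, C}
read a: {A, B, C, D}
read c: {A, B, C}
read b: {A, B, C}
read b: {A, B, C}
Final reachable set {A, B, C} has 3 states.

3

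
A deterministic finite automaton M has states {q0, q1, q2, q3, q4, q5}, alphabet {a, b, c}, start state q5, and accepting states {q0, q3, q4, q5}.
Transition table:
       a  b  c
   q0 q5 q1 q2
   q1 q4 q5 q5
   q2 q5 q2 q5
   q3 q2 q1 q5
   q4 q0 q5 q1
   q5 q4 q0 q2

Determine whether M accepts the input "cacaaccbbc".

accepted

q5 --c--> q2
q2 --a--> q5
q5 --c--> q2
q2 --a--> q5
q5 --a--> q4
q4 --c--> q1
q1 --c--> q5
q5 --b--> q0
q0 --b--> q1
q1 --c--> q5
End in state q5, which is an accepting state.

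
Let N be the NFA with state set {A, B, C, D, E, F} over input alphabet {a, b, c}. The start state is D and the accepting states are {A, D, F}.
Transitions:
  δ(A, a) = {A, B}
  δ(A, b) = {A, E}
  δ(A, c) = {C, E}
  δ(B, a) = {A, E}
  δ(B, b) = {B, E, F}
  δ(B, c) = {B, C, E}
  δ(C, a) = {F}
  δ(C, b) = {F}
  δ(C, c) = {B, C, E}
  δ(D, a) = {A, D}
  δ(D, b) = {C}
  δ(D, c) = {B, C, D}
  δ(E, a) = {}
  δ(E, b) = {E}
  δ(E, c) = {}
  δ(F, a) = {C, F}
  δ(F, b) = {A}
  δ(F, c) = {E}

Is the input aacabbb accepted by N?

accepted

Start: {D}
read a: {A, D}
read a: {A, B, D}
read c: {B, C, D, E}
read a: {A, D, E, F}
read b: {A, C, E}
read b: {A, E, F}
read b: {A, E}
Reachable ∩ accepting = {A} — nonempty.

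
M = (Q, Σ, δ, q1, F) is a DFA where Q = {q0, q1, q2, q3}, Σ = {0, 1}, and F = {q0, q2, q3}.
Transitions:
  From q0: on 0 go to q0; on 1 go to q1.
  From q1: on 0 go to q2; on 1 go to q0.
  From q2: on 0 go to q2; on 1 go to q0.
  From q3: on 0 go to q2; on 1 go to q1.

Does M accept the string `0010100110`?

q1 --0--> q2
q2 --0--> q2
q2 --1--> q0
q0 --0--> q0
q0 --1--> q1
q1 --0--> q2
q2 --0--> q2
q2 --1--> q0
q0 --1--> q1
q1 --0--> q2
End in state q2, which is an accepting state.

accepted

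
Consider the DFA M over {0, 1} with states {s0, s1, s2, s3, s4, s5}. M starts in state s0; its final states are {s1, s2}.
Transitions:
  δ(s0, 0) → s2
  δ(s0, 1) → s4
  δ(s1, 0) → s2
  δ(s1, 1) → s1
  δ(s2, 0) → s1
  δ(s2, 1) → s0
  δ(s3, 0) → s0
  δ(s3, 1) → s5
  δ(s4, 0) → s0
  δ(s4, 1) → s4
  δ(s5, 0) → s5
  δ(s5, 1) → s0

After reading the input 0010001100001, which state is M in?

s0

s0 --0--> s2
s2 --0--> s1
s1 --1--> s1
s1 --0--> s2
s2 --0--> s1
s1 --0--> s2
s2 --1--> s0
s0 --1--> s4
s4 --0--> s0
s0 --0--> s2
s2 --0--> s1
s1 --0--> s2
s2 --1--> s0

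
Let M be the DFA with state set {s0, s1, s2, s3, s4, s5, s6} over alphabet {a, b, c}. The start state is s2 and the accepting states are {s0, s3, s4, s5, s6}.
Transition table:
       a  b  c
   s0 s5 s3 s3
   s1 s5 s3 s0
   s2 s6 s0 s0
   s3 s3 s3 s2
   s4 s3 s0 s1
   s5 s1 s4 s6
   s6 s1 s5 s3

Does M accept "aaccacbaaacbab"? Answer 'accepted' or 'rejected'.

s2 --a--> s6
s6 --a--> s1
s1 --c--> s0
s0 --c--> s3
s3 --a--> s3
s3 --c--> s2
s2 --b--> s0
s0 --a--> s5
s5 --a--> s1
s1 --a--> s5
s5 --c--> s6
s6 --b--> s5
s5 --a--> s1
s1 --b--> s3
End in state s3, which is an accepting state.

accepted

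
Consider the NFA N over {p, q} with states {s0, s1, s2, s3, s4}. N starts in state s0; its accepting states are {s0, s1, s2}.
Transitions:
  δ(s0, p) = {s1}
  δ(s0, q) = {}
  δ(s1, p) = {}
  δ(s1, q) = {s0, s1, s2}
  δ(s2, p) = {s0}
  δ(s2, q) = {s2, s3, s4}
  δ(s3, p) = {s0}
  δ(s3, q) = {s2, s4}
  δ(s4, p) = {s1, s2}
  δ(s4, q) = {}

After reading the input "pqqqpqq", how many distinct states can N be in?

5

Start: {s0}
read p: {s1}
read q: {s0, s1, s2}
read q: {s0, s1, s2, s3, s4}
read q: {s0, s1, s2, s3, s4}
read p: {s0, s1, s2}
read q: {s0, s1, s2, s3, s4}
read q: {s0, s1, s2, s3, s4}
Final reachable set {s0, s1, s2, s3, s4} has 5 states.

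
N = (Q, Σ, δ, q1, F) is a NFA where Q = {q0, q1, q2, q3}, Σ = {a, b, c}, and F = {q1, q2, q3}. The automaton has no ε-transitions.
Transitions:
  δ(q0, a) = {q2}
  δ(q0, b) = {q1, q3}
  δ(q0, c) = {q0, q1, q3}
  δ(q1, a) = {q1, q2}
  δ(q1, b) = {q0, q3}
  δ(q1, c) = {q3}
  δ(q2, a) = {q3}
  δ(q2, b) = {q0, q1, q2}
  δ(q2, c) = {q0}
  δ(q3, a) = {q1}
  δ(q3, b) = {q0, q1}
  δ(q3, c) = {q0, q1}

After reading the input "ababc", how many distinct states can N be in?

3

Start: {q1}
read a: {q1, q2}
read b: {q0, q1, q2, q3}
read a: {q1, q2, q3}
read b: {q0, q1, q2, q3}
read c: {q0, q1, q3}
Final reachable set {q0, q1, q3} has 3 states.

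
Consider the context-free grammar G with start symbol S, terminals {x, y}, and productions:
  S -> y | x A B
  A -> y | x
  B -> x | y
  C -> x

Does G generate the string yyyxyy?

no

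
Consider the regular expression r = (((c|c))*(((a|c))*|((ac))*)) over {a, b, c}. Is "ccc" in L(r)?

Split as ε·ccc: ((c|c))* matches ε and (((a|c))*|((ac))*) matches ccc.

yes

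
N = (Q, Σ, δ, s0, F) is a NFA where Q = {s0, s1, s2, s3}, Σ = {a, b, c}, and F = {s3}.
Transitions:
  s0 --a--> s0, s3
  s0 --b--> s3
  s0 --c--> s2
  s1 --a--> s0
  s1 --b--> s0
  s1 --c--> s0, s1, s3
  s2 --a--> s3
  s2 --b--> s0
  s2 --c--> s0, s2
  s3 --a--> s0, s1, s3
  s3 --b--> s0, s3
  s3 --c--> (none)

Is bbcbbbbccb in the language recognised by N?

Start: {s0}
read b: {s3}
read b: {s0, s3}
read c: {s2}
read b: {s0}
read b: {s3}
read b: {s0, s3}
read b: {s0, s3}
read c: {s2}
read c: {s0, s2}
read b: {s0, s3}
Reachable ∩ accepting = {s3} — nonempty.

accepted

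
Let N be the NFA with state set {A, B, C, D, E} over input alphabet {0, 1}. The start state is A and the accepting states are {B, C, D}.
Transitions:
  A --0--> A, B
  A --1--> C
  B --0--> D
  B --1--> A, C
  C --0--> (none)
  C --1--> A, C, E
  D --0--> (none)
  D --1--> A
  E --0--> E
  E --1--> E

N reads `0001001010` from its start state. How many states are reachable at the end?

Start: {A}
read 0: {A, B}
read 0: {A, B, D}
read 0: {A, B, D}
read 1: {A, C}
read 0: {A, B}
read 0: {A, B, D}
read 1: {A, C}
read 0: {A, B}
read 1: {A, C}
read 0: {A, B}
Final reachable set {A, B} has 2 states.

2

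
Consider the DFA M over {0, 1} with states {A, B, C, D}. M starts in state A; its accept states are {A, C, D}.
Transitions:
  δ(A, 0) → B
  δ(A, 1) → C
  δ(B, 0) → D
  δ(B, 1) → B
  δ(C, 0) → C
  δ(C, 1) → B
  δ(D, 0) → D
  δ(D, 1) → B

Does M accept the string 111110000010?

accepted

A --1--> C
C --1--> B
B --1--> B
B --1--> B
B --1--> B
B --0--> D
D --0--> D
D --0--> D
D --0--> D
D --0--> D
D --1--> B
B --0--> D
End in state D, which is an accepting state.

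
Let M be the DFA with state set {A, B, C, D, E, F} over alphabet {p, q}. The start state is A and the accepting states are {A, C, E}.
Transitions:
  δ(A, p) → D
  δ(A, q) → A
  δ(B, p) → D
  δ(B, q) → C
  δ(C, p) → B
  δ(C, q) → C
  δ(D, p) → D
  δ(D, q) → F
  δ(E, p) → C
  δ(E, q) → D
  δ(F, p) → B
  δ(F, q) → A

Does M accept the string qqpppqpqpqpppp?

rejected

A --q--> A
A --q--> A
A --p--> D
D --p--> D
D --p--> D
D --q--> F
F --p--> B
B --q--> C
C --p--> B
B --q--> C
C --p--> B
B --p--> D
D --p--> D
D --p--> D
End in state D, which is not an accepting state.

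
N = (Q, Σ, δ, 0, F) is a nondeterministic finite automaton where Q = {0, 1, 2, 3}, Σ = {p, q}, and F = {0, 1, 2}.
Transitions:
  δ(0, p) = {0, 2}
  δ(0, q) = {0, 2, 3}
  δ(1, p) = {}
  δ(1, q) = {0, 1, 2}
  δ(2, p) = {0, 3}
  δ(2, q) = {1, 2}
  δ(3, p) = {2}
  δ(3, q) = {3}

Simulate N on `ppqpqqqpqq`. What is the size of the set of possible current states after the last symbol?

4

Start: {0}
read p: {0, 2}
read p: {0, 2, 3}
read q: {0, 1, 2, 3}
read p: {0, 2, 3}
read q: {0, 1, 2, 3}
read q: {0, 1, 2, 3}
read q: {0, 1, 2, 3}
read p: {0, 2, 3}
read q: {0, 1, 2, 3}
read q: {0, 1, 2, 3}
Final reachable set {0, 1, 2, 3} has 4 states.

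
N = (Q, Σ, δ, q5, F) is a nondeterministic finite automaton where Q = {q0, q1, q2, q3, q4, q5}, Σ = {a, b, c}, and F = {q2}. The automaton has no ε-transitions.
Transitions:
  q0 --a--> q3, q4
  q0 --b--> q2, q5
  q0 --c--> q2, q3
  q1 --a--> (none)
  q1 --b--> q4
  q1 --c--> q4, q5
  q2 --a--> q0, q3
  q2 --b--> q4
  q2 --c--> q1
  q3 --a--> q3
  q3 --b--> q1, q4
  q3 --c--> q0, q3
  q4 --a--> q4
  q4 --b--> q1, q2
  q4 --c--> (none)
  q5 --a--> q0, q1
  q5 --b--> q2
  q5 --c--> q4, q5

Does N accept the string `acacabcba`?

Start: {q5}
read a: {q0, q1}
read c: {q2, q3, q4, q5}
read a: {q0, q1, q3, q4}
read c: {q0, q2, q3, q4, q5}
read a: {q0, q1, q3, q4}
read b: {q1, q2, q4, q5}
read c: {q1, q4, q5}
read b: {q1, q2, q4}
read a: {q0, q3, q4}
Reachable ∩ accepting = {} — empty.

rejected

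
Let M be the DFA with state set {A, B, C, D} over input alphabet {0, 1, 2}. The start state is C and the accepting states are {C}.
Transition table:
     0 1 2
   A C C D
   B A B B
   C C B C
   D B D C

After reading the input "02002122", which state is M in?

C --0--> C
C --2--> C
C --0--> C
C --0--> C
C --2--> C
C --1--> B
B --2--> B
B --2--> B

B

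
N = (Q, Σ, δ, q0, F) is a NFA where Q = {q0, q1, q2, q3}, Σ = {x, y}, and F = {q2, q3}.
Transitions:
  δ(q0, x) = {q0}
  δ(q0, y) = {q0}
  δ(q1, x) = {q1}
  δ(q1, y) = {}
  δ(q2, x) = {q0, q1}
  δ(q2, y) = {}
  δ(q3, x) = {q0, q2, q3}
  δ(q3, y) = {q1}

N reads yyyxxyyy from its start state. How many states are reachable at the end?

Start: {q0}
read y: {q0}
read y: {q0}
read y: {q0}
read x: {q0}
read x: {q0}
read y: {q0}
read y: {q0}
read y: {q0}
Final reachable set {q0} has 1 state.

1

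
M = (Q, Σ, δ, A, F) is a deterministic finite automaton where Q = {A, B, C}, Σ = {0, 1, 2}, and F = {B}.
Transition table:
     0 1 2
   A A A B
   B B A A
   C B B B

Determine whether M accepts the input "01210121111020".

accepted

A --0--> A
A --1--> A
A --2--> B
B --1--> A
A --0--> A
A --1--> A
A --2--> B
B --1--> A
A --1--> A
A --1--> A
A --1--> A
A --0--> A
A --2--> B
B --0--> B
End in state B, which is an accepting state.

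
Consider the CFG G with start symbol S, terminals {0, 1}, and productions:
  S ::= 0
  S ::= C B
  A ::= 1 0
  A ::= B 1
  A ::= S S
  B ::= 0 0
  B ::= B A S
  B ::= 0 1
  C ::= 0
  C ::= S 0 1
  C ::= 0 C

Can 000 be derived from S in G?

S ⇒ CB ⇒ 0B ⇒ 000

yes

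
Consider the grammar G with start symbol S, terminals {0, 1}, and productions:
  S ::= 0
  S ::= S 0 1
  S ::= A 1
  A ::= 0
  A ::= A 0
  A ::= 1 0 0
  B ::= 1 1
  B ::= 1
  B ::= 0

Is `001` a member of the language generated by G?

S ⇒ S01 ⇒ 001

yes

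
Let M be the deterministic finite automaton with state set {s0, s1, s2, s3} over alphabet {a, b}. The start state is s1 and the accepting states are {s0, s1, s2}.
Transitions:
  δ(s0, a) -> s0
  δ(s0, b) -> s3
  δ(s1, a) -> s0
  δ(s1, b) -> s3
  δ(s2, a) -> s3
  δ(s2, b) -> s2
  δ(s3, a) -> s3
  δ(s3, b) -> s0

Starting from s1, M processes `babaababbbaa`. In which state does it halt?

s0

s1 --b--> s3
s3 --a--> s3
s3 --b--> s0
s0 --a--> s0
s0 --a--> s0
s0 --b--> s3
s3 --a--> s3
s3 --b--> s0
s0 --b--> s3
s3 --b--> s0
s0 --a--> s0
s0 --a--> s0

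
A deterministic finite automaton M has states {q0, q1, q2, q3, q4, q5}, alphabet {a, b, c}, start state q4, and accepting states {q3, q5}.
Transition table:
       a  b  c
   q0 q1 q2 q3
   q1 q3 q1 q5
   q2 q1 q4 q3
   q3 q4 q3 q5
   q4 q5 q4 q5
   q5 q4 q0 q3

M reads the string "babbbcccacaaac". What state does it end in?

q5

q4 --b--> q4
q4 --a--> q5
q5 --b--> q0
q0 --b--> q2
q2 --b--> q4
q4 --c--> q5
q5 --c--> q3
q3 --c--> q5
q5 --a--> q4
q4 --c--> q5
q5 --a--> q4
q4 --a--> q5
q5 --a--> q4
q4 --c--> q5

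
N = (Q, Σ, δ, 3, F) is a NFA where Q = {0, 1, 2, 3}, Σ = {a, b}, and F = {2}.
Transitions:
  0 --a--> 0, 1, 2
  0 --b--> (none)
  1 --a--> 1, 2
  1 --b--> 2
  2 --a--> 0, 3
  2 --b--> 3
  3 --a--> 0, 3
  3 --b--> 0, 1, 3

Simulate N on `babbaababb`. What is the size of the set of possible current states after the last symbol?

4

Start: {3}
read b: {0, 1, 3}
read a: {0, 1, 2, 3}
read b: {0, 1, 2, 3}
read b: {0, 1, 2, 3}
read a: {0, 1, 2, 3}
read a: {0, 1, 2, 3}
read b: {0, 1, 2, 3}
read a: {0, 1, 2, 3}
read b: {0, 1, 2, 3}
read b: {0, 1, 2, 3}
Final reachable set {0, 1, 2, 3} has 4 states.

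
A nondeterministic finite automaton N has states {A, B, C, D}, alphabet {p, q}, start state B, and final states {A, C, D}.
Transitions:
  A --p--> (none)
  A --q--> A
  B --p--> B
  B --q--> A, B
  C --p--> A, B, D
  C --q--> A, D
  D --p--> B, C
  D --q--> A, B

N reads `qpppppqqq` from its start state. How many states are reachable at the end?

Start: {B}
read q: {A, B}
read p: {B}
read p: {B}
read p: {B}
read p: {B}
read p: {B}
read q: {A, B}
read q: {A, B}
read q: {A, B}
Final reachable set {A, B} has 2 states.

2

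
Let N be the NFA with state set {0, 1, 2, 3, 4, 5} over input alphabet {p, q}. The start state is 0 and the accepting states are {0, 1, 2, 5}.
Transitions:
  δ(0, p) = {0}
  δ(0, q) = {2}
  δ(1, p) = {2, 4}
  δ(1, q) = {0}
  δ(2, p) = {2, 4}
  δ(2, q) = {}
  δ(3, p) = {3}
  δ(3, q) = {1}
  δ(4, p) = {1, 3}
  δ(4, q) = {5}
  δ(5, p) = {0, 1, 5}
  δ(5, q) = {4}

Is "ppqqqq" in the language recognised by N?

Start: {0}
read p: {0}
read p: {0}
read q: {2}
read q: {}
The reachable set is empty and stays empty for the remaining 2 symbols.
Reachable ∩ accepting = {} — empty.

rejected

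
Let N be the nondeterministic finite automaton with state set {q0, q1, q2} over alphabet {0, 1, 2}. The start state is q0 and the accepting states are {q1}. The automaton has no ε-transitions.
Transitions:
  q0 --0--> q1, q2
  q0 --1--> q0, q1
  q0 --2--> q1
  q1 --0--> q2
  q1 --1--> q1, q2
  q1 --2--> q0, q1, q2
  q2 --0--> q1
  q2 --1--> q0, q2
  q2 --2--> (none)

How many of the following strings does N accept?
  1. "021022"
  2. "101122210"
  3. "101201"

"021022": accepted
"101122210": accepted
"101201": accepted

3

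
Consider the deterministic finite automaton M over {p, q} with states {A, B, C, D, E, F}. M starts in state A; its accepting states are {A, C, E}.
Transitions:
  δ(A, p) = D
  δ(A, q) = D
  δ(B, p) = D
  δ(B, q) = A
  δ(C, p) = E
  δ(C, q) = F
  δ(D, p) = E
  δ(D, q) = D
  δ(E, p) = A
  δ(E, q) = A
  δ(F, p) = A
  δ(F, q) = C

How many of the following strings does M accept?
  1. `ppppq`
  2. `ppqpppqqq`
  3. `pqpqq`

0

`ppppq`: rejected
`ppqpppqqq`: rejected
`pqpqq`: rejected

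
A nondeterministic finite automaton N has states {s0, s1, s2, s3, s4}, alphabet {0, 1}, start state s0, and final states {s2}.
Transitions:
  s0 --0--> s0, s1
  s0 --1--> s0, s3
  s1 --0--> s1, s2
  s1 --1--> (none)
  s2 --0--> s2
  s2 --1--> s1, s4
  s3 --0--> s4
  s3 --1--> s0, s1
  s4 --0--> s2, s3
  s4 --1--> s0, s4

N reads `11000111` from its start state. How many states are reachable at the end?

Start: {s0}
read 1: {s0, s3}
read 1: {s0, s1, s3}
read 0: {s0, s1, s2, s4}
read 0: {s0, s1, s2, s3}
read 0: {s0, s1, s2, s4}
read 1: {s0, s1, s3, s4}
read 1: {s0, s1, s3, s4}
read 1: {s0, s1, s3, s4}
Final reachable set {s0, s1, s3, s4} has 4 states.

4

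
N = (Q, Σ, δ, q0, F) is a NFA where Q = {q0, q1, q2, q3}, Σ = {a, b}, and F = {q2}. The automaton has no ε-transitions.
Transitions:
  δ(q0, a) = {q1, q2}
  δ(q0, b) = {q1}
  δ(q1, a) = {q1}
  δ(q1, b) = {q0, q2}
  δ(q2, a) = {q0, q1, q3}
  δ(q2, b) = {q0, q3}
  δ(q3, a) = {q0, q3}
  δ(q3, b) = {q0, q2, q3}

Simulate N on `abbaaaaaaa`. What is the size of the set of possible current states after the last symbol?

Start: {q0}
read a: {q1, q2}
read b: {q0, q2, q3}
read b: {q0, q1, q2, q3}
read a: {q0, q1, q2, q3}
read a: {q0, q1, q2, q3}
read a: {q0, q1, q2, q3}
read a: {q0, q1, q2, q3}
read a: {q0, q1, q2, q3}
read a: {q0, q1, q2, q3}
read a: {q0, q1, q2, q3}
Final reachable set {q0, q1, q2, q3} has 4 states.

4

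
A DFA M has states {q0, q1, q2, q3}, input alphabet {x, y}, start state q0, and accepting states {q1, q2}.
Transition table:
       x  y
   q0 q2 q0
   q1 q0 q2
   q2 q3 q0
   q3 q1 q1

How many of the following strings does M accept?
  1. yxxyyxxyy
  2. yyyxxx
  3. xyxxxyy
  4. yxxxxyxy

yxxyyxxyy: rejected
yyyxxx: accepted
xyxxxyy: rejected
yxxxxyxy: rejected

1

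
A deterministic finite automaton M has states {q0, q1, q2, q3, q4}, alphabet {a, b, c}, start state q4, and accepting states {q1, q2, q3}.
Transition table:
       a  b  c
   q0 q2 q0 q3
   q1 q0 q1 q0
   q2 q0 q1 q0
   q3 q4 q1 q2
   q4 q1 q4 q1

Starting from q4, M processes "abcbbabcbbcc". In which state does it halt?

q4 --a--> q1
q1 --b--> q1
q1 --c--> q0
q0 --b--> q0
q0 --b--> q0
q0 --a--> q2
q2 --b--> q1
q1 --c--> q0
q0 --b--> q0
q0 --b--> q0
q0 --c--> q3
q3 --c--> q2

q2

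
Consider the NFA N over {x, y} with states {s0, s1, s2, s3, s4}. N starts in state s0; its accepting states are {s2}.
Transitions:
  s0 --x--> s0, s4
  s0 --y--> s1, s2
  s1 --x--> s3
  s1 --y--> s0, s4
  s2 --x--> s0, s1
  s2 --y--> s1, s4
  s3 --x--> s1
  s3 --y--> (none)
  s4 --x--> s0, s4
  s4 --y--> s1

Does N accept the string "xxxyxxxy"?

Start: {s0}
read x: {s0, s4}
read x: {s0, s4}
read x: {s0, s4}
read y: {s1, s2}
read x: {s0, s1, s3}
read x: {s0, s1, s3, s4}
read x: {s0, s1, s3, s4}
read y: {s0, s1, s2, s4}
Reachable ∩ accepting = {s2} — nonempty.

accepted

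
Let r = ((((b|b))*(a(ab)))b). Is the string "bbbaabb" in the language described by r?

yes

Split as bbbaab·b: (((b|b))*(a(ab))) matches bbbaab and b matches b.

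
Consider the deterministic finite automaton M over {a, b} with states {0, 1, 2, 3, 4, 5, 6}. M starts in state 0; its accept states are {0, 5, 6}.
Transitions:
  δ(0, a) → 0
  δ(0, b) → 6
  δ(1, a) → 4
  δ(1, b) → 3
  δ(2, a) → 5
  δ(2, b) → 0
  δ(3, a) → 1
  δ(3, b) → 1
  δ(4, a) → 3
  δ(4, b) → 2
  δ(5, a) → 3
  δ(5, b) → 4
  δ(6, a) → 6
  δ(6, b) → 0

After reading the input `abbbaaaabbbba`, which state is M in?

0 --a--> 0
0 --b--> 6
6 --b--> 0
0 --b--> 6
6 --a--> 6
6 --a--> 6
6 --a--> 6
6 --a--> 6
6 --b--> 0
0 --b--> 6
6 --b--> 0
0 --b--> 6
6 --a--> 6

6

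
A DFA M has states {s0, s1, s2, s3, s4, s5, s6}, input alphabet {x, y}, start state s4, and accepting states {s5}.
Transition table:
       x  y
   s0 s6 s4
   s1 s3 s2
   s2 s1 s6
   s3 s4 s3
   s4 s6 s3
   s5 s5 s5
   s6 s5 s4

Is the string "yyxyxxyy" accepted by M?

s4 --y--> s3
s3 --y--> s3
s3 --x--> s4
s4 --y--> s3
s3 --x--> s4
s4 --x--> s6
s6 --y--> s4
s4 --y--> s3
End in state s3, which is not an accepting state.

rejected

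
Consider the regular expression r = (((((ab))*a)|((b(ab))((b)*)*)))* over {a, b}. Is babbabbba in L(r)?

yes

Split into 3 pieces bab · babbb · a; each matches ((((ab))*a)|((b(ab))((b)*)*)).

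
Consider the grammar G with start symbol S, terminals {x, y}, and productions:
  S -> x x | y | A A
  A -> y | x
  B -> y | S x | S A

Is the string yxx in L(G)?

no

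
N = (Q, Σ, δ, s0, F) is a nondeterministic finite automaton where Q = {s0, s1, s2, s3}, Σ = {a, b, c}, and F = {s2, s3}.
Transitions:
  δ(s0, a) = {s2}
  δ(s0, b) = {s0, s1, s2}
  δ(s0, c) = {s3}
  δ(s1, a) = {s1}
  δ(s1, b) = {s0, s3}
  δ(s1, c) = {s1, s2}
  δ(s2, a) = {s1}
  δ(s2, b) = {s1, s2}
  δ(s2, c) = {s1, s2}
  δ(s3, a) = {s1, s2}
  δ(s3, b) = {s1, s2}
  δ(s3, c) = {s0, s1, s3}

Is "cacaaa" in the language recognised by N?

rejected

Start: {s0}
read c: {s3}
read a: {s1, s2}
read c: {s1, s2}
read a: {s1}
read a: {s1}
read a: {s1}
Reachable ∩ accepting = {} — empty.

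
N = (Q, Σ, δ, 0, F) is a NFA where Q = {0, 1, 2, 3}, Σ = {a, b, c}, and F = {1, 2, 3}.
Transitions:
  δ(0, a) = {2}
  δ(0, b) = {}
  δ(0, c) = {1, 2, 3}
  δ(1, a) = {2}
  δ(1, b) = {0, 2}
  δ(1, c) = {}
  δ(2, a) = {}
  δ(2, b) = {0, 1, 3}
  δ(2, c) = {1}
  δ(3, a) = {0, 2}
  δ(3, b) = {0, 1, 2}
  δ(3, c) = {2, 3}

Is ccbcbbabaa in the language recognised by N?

accepted

Start: {0}
read c: {1, 2, 3}
read c: {1, 2, 3}
read b: {0, 1, 2, 3}
read c: {1, 2, 3}
read b: {0, 1, 2, 3}
read b: {0, 1, 2, 3}
read a: {0, 2}
read b: {0, 1, 3}
read a: {0, 2}
read a: {2}
Reachable ∩ accepting = {2} — nonempty.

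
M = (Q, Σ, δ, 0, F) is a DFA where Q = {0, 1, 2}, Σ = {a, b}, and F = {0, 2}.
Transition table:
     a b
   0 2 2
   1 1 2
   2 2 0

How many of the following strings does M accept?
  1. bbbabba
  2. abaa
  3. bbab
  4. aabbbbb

4

bbbabba: accepted
abaa: accepted
bbab: accepted
aabbbbb: accepted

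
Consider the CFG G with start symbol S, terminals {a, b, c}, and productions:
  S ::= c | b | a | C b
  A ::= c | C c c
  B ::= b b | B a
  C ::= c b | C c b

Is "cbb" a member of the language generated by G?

yes

S ⇒ Cb ⇒ cbb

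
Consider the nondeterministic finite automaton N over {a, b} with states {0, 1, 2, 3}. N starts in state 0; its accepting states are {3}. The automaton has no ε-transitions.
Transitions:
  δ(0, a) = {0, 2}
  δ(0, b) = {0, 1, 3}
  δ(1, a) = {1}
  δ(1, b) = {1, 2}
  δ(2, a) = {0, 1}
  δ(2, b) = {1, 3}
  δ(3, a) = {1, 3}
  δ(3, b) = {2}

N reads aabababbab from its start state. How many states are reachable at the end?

Start: {0}
read a: {0, 2}
read a: {0, 1, 2}
read b: {0, 1, 2, 3}
read a: {0, 1, 2, 3}
read b: {0, 1, 2, 3}
read a: {0, 1, 2, 3}
read b: {0, 1, 2, 3}
read b: {0, 1, 2, 3}
read a: {0, 1, 2, 3}
read b: {0, 1, 2, 3}
Final reachable set {0, 1, 2, 3} has 4 states.

4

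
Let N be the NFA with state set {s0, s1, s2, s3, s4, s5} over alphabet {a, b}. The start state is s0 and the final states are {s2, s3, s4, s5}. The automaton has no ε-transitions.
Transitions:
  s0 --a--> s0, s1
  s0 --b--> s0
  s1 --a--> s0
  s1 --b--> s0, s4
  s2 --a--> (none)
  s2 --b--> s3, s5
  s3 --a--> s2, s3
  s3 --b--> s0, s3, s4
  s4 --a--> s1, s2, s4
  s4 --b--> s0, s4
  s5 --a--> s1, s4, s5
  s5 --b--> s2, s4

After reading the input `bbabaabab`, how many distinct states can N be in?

5

Start: {s0}
read b: {s0}
read b: {s0}
read a: {s0, s1}
read b: {s0, s4}
read a: {s0, s1, s2, s4}
read a: {s0, s1, s2, s4}
read b: {s0, s3, s4, s5}
read a: {s0, s1, s2, s3, s4, s5}
read b: {s0, s2, s3, s4, s5}
Final reachable set {s0, s2, s3, s4, s5} has 5 states.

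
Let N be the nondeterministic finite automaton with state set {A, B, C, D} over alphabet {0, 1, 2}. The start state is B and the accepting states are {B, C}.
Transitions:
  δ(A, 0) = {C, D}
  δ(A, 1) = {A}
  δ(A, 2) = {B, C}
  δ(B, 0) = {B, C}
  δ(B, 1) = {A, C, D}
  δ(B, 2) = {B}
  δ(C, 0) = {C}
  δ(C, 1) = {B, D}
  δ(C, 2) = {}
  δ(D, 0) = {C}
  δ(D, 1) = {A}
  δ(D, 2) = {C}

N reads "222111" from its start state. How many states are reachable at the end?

Start: {B}
read 2: {B}
read 2: {B}
read 2: {B}
read 1: {A, C, D}
read 1: {A, B, D}
read 1: {A, C, D}
Final reachable set {A, C, D} has 3 states.

3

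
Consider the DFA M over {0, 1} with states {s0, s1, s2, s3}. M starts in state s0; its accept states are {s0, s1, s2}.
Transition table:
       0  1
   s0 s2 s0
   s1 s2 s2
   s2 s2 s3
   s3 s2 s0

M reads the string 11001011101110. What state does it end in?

s0 --1--> s0
s0 --1--> s0
s0 --0--> s2
s2 --0--> s2
s2 --1--> s3
s3 --0--> s2
s2 --1--> s3
s3 --1--> s0
s0 --1--> s0
s0 --0--> s2
s2 --1--> s3
s3 --1--> s0
s0 --1--> s0
s0 --0--> s2

s2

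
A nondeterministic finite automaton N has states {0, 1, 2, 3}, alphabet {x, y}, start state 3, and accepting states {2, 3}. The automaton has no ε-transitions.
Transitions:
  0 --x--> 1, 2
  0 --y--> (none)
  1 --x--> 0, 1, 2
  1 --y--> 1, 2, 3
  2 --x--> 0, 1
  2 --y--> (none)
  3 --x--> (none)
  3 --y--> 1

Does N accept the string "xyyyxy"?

rejected

Start: {3}
read x: {}
The reachable set is empty and stays empty for the remaining 5 symbols.
Reachable ∩ accepting = {} — empty.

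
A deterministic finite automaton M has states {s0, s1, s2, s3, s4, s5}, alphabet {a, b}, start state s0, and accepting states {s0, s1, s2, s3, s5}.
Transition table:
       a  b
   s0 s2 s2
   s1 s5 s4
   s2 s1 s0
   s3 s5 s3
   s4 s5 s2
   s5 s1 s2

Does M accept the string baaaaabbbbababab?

s0 --b--> s2
s2 --a--> s1
s1 --a--> s5
s5 --a--> s1
s1 --a--> s5
s5 --a--> s1
s1 --b--> s4
s4 --b--> s2
s2 --b--> s0
s0 --b--> s2
s2 --a--> s1
s1 --b--> s4
s4 --a--> s5
s5 --b--> s2
s2 --a--> s1
s1 --b--> s4
End in state s4, which is not an accepting state.

rejected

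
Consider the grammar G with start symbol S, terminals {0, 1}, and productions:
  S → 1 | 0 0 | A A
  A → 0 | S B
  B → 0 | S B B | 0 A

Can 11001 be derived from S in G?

no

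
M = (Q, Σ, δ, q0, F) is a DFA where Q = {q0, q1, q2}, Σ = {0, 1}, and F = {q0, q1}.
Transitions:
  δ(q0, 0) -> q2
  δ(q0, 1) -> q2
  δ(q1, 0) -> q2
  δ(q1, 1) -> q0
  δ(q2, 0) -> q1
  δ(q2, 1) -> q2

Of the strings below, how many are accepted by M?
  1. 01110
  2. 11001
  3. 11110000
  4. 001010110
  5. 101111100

01110: accepted
11001: rejected
11110000: rejected
001010110: accepted
101111100: rejected

2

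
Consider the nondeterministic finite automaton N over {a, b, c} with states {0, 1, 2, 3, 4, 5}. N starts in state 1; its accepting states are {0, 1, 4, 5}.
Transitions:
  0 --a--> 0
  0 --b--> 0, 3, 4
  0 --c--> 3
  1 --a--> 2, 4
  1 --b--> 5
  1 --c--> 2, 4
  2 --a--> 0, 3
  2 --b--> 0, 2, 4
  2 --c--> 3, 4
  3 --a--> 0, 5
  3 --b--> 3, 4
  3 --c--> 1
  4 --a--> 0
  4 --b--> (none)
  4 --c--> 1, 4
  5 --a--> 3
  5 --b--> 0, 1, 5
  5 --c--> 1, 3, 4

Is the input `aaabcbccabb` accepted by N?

Start: {1}
read a: {2, 4}
read a: {0, 3}
read a: {0, 5}
read b: {0, 1, 3, 4, 5}
read c: {1, 2, 3, 4}
read b: {0, 2, 3, 4, 5}
read c: {1, 3, 4}
read c: {1, 2, 4}
read a: {0, 2, 3, 4}
read b: {0, 2, 3, 4}
read b: {0, 2, 3, 4}
Reachable ∩ accepting = {0, 4} — nonempty.

accepted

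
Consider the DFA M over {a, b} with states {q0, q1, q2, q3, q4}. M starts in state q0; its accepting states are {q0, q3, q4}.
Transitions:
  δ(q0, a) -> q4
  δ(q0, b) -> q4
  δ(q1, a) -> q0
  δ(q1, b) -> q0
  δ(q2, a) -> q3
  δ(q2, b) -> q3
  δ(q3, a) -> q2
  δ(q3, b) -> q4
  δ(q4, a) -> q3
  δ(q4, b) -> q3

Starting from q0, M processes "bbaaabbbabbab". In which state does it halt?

q4

q0 --b--> q4
q4 --b--> q3
q3 --a--> q2
q2 --a--> q3
q3 --a--> q2
q2 --b--> q3
q3 --b--> q4
q4 --b--> q3
q3 --a--> q2
q2 --b--> q3
q3 --b--> q4
q4 --a--> q3
q3 --b--> q4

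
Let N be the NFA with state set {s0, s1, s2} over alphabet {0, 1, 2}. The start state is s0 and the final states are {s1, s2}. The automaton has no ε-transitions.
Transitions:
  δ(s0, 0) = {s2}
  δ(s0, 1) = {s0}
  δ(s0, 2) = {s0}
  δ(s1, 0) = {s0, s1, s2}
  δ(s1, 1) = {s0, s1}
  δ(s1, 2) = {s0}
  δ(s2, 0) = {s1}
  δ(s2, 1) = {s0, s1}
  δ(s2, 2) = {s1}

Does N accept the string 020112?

Start: {s0}
read 0: {s2}
read 2: {s1}
read 0: {s0, s1, s2}
read 1: {s0, s1}
read 1: {s0, s1}
read 2: {s0}
Reachable ∩ accepting = {} — empty.

rejected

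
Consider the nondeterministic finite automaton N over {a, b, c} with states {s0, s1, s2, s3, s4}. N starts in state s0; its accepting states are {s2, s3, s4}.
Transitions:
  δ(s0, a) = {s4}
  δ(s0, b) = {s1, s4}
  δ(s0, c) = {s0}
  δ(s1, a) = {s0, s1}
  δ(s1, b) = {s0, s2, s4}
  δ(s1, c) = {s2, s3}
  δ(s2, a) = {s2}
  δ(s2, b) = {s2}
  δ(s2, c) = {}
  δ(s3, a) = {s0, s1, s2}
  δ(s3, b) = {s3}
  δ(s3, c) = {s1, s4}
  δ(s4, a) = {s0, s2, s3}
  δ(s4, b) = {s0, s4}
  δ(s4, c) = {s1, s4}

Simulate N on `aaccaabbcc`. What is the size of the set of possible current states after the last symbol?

Start: {s0}
read a: {s4}
read a: {s0, s2, s3}
read c: {s0, s1, s4}
read c: {s0, s1, s2, s3, s4}
read a: {s0, s1, s2, s3, s4}
read a: {s0, s1, s2, s3, s4}
read b: {s0, s1, s2, s3, s4}
read b: {s0, s1, s2, s3, s4}
read c: {s0, s1, s2, s3, s4}
read c: {s0, s1, s2, s3, s4}
Final reachable set {s0, s1, s2, s3, s4} has 5 states.

5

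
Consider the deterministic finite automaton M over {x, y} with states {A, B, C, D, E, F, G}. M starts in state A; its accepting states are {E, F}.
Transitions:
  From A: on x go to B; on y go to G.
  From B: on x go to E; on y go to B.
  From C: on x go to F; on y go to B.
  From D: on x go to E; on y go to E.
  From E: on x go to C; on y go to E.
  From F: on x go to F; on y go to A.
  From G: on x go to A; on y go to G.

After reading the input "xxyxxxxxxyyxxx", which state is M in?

E

A --x--> B
B --x--> E
E --y--> E
E --x--> C
C --x--> F
F --x--> F
F --x--> F
F --x--> F
F --x--> F
F --y--> A
A --y--> G
G --x--> A
A --x--> B
B --x--> E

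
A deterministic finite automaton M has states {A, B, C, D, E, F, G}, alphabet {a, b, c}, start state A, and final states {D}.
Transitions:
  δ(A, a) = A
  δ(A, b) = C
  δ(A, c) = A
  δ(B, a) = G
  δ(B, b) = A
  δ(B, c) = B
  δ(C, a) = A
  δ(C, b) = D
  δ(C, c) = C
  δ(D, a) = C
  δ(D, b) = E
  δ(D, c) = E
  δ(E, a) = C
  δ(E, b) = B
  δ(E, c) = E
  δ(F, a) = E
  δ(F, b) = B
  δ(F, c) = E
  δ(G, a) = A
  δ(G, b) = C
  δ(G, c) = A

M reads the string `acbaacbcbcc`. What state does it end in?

E

A --a--> A
A --c--> A
A --b--> C
C --a--> A
A --a--> A
A --c--> A
A --b--> C
C --c--> C
C --b--> D
D --c--> E
E --c--> E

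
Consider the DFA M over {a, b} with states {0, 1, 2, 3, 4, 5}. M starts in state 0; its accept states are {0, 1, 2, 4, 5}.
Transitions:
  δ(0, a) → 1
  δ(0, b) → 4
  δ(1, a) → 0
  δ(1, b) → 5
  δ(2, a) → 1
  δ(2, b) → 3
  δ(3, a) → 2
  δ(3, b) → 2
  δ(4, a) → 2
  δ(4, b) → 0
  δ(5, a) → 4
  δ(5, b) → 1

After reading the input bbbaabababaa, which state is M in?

2

0 --b--> 4
4 --b--> 0
0 --b--> 4
4 --a--> 2
2 --a--> 1
1 --b--> 5
5 --a--> 4
4 --b--> 0
0 --a--> 1
1 --b--> 5
5 --a--> 4
4 --a--> 2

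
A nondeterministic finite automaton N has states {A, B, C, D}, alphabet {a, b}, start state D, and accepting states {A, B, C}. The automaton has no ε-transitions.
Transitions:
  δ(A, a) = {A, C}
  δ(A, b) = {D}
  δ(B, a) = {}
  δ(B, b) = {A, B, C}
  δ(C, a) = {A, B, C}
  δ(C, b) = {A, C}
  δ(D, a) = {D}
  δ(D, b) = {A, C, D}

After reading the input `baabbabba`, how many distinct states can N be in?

4

Start: {D}
read b: {A, C, D}
read a: {A, B, C, D}
read a: {A, B, C, D}
read b: {A, B, C, D}
read b: {A, B, C, D}
read a: {A, B, C, D}
read b: {A, B, C, D}
read b: {A, B, C, D}
read a: {A, B, C, D}
Final reachable set {A, B, C, D} has 4 states.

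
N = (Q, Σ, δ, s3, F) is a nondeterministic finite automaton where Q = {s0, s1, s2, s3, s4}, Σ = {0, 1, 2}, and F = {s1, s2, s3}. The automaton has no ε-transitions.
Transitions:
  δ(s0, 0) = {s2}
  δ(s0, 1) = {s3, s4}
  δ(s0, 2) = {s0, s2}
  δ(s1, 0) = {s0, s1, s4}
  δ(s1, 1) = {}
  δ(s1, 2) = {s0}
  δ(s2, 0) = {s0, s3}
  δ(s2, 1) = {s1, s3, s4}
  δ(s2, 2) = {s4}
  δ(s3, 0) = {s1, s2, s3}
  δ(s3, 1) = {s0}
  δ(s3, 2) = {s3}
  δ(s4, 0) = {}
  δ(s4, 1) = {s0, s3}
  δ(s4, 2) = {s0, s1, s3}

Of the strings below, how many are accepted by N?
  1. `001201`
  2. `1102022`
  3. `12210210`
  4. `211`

4

`001201`: accepted
`1102022`: accepted
`12210210`: accepted
`211`: accepted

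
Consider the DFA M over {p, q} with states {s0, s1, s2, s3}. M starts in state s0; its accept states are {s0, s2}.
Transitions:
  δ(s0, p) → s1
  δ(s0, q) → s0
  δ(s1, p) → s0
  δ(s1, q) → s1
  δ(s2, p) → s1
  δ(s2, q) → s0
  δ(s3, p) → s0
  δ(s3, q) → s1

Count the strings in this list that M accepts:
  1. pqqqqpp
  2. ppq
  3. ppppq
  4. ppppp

pqqqqpp: rejected
ppq: accepted
ppppq: accepted
ppppp: rejected

2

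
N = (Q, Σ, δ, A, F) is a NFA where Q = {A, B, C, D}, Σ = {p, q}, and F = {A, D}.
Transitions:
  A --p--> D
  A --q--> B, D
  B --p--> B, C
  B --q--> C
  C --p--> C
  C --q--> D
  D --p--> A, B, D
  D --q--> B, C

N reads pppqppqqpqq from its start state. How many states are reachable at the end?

3

Start: {A}
read p: {D}
read p: {A, B, D}
read p: {A, B, C, D}
read q: {B, C, D}
read p: {A, B, C, D}
read p: {A, B, C, D}
read q: {B, C, D}
read q: {B, C, D}
read p: {A, B, C, D}
read q: {B, C, D}
read q: {B, C, D}
Final reachable set {B, C, D} has 3 states.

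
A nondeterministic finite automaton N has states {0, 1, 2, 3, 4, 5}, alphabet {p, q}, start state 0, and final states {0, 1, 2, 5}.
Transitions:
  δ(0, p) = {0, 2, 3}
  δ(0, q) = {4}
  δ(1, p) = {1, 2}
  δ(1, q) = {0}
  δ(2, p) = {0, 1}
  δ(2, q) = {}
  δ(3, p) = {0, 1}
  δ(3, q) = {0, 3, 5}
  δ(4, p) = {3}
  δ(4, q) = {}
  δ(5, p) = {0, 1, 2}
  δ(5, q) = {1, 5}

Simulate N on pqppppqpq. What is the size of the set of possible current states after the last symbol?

4

Start: {0}
read p: {0, 2, 3}
read q: {0, 3, 4, 5}
read p: {0, 1, 2, 3}
read p: {0, 1, 2, 3}
read p: {0, 1, 2, 3}
read p: {0, 1, 2, 3}
read q: {0, 3, 4, 5}
read p: {0, 1, 2, 3}
read q: {0, 3, 4, 5}
Final reachable set {0, 3, 4, 5} has 4 states.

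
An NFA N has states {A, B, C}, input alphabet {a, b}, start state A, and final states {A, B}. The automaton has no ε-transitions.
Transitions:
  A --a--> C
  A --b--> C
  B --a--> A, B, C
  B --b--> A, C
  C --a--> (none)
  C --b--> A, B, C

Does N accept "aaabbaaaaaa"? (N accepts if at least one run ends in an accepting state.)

rejected

Start: {A}
read a: {C}
read a: {}
The reachable set is empty and stays empty for the remaining 9 symbols.
Reachable ∩ accepting = {} — empty.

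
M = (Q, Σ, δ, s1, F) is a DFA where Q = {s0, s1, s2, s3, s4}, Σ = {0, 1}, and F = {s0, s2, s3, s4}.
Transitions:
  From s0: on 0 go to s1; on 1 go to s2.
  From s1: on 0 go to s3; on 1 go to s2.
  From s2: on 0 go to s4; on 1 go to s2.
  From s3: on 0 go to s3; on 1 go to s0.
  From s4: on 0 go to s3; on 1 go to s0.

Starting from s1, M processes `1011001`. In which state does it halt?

s0

s1 --1--> s2
s2 --0--> s4
s4 --1--> s0
s0 --1--> s2
s2 --0--> s4
s4 --0--> s3
s3 --1--> s0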